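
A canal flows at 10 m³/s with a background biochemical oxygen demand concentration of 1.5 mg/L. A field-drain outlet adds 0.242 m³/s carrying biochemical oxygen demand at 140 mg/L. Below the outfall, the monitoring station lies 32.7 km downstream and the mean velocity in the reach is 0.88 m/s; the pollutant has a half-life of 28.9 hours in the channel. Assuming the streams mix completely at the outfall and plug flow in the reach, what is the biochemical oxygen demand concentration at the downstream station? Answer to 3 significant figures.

3.73 mg/L

After mixing, C = (10.00·1.500 + 0.2420·140.0) / 10.24 = 48.88/10.24 = 4.773 mg/L.
Travel time t = 32.7·1000 / 0.88 = 37160 s = 10.32 h.
Half-life 28.9 h → k = ln 2 / 28.9 = 0.02398 h⁻¹ = 0.5756 d⁻¹.
Applying C = C₀e^(−kt): 4.773 × 0.7807 = 3.726 mg/L.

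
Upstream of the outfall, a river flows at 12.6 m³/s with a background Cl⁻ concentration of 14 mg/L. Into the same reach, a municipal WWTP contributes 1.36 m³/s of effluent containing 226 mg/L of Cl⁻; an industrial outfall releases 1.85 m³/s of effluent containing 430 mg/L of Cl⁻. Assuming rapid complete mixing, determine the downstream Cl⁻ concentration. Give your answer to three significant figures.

Conservation of mass: C = (12.60·14.00 + 1.360·226.0 + 1.850·430.0) / 15.81 = 1279/15.81 = 80.91 mg/L.

80.9 mg/L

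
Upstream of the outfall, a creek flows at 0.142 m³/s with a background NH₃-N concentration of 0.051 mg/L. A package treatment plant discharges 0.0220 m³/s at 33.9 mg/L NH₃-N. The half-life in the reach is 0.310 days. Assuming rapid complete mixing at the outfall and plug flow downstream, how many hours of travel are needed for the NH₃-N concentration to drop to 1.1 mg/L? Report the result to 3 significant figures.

15.3 h

Conservation of mass: C = (0.1420·0.05100 + 0.02200·33.90) / 0.1640 = 0.7530/0.1640 = 4.592 mg/L.
Half-life 0.310 d → k = ln 2 / 0.310 = 2.236 d⁻¹.
4.592·exp(−k·t) = 1.1 → t = ln(4.592/1.1)/k = 55220 s = 15.34 h.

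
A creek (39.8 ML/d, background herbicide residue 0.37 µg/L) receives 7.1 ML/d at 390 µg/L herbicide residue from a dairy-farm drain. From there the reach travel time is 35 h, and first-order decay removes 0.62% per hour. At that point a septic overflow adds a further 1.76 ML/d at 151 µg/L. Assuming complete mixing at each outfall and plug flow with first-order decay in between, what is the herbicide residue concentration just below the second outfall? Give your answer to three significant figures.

51.5 µg/L

Flow-weighted average: C = (39.80·0.3700 + 7.100·390.0) / 46.90 = 2784/46.90 = 59.35 µg/L; combined flow 46.90 ML/d.
0.62%/h lost → k = −ln(1 − 0.0062) = 0.006219 h⁻¹.
Applying C = C₀e^(−kt): 59.35 × 0.8044 = 47.74 µg/L.
Second outfall: C = (46.90·47.74 + 1.760·151.0)/48.66 = 51.48 µg/L.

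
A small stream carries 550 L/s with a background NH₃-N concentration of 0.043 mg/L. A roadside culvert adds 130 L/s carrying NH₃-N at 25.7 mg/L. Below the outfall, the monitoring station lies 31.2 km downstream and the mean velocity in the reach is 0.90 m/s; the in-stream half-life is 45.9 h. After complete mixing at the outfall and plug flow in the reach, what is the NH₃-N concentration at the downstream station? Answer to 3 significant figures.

4.28 mg/L

Mass balance: C = (550.0·0.04300 + 130.0·25.70) / 680.0 = 3365/680.0 = 4.948 mg/L.
Travel time t = 31.2·1000 / 0.90 = 34670 s = 9.630 h.
Half-life 45.9 h → k = ln 2 / 45.9 = 0.01510 h⁻¹ = 0.3624 d⁻¹.
First-order decay: C = 4.948·exp(−k·t) = 4.948·0.8647 = 4.278 mg/L.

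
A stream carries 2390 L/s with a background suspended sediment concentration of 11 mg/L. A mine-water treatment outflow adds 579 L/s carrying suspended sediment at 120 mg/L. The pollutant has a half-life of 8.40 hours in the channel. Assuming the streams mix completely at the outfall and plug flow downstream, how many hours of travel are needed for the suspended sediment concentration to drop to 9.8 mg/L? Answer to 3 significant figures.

14.4 h

Conservation of mass: C = (2390·11.00 + 579.0·120.0) / 2969 = 95770/2969 = 32.26 mg/L.
Half-life 8.40 h → k = ln 2 / 8.40 = 0.08252 h⁻¹ = 1.980 d⁻¹.
32.26·exp(−k·t) = 9.8 → t = ln(32.26/9.8)/k = 51970 s = 14.44 h.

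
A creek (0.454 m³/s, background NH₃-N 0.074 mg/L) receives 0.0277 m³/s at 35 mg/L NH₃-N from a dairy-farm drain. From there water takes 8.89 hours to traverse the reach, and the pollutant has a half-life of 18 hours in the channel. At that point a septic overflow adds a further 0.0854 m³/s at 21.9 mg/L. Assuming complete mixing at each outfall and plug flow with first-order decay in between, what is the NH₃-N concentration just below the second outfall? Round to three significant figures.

After mixing, C = (0.4540·0.07400 + 0.02770·35.00) / 0.4817 = 1.003/0.4817 = 2.082 mg/L; combined flow 0.4817 m³/s.
Half-life 18 h → k = ln 2 / 18 = 0.03851 h⁻¹ = 0.9242 d⁻¹.
After decay, C = 2.082 × e^(−kt) = 2.082 × 0.7101 = 1.479 mg/L.
Second outfall: C = (0.4817·1.479 + 0.08540·21.90)/0.5671 = 4.554 mg/L.

4.55 mg/L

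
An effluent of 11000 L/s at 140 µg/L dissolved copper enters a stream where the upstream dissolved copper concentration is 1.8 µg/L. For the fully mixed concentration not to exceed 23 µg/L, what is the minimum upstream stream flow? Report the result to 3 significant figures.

60700 L/s

Set C_mix = 23: (Q·1.800 + 11000·140.0) / (Q + 11000) = 23
→ Q = 11000·(140.0 − 23)/(23 − 1.800) = 60710 L/s.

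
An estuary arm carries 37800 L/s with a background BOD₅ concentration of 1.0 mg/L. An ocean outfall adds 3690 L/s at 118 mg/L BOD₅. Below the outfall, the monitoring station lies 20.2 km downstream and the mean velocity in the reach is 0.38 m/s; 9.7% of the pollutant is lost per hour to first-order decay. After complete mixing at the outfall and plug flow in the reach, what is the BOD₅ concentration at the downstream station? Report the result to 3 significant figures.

2.53 mg/L

Conservation of mass: C = (37800·1.000 + 3690·118.0) / 41490 = 473200/41490 = 11.41 mg/L.
Travel time t = 20.2·1000 / 0.38 = 53160 s = 14.77 h.
9.7%/h lost → k = −ln(1 − 0.097) = 0.1020 h⁻¹.
First-order decay: C = 11.41·exp(−k·t) = 11.41·0.2217 = 2.528 mg/L.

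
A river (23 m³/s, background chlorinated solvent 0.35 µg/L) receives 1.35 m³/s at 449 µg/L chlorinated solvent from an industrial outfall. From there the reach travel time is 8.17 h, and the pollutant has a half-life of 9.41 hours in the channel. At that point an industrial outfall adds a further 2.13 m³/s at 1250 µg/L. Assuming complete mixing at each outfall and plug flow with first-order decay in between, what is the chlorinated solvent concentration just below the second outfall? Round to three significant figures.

Mixed concentration C = ΣQC/ΣQ = (23.00·0.3500 + 1.350·449.0) / 24.35 = 614.2/24.35 = 25.22 µg/L; combined flow 24.35 m³/s.
Half-life 9.41 h → k = ln 2 / 9.41 = 0.07366 h⁻¹ = 1.768 d⁻¹.
First-order decay: C = 25.22·exp(−k·t) = 25.22·0.5478 = 13.82 µg/L.
At the second outfall, C = (24.35·13.82 + 2.130·1250) / (24.35 + 2.130) = 113.3 µg/L.

113 µg/L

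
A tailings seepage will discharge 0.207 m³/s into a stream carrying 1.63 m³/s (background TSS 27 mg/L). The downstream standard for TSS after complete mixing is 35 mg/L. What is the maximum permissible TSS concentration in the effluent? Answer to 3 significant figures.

At the limit, (Qr·Cr + Qe·Cₑ)/(Qr + Qe) = 35:
Cₑ = (1.837·35 − 1.630·27.00) / 0.2070 = 98.00 mg/L.

98.0 mg/L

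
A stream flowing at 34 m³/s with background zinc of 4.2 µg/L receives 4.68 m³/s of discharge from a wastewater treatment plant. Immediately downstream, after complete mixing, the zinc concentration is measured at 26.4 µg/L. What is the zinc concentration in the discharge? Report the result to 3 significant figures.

Mass balance: 34.00·4.200 + 4.680·Cₑ = 38.68·26.40
→ Cₑ = (38.68·26.40 − 34.00·4.200) / 4.680 = 187.7 µg/L.

188 µg/L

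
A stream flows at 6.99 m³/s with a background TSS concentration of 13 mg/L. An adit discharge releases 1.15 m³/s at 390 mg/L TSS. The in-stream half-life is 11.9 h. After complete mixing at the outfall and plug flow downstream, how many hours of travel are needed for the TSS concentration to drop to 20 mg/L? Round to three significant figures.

20.6 h

After mixing, C = (6.990·13.00 + 1.150·390.0) / 8.140 = 539.4/8.140 = 66.26 mg/L.
Half-life 11.9 h → k = ln 2 / 11.9 = 0.05825 h⁻¹ = 1.398 d⁻¹.
66.26·exp(−k·t) = 20 → t = ln(66.26/20)/k = 74030 s = 20.57 h.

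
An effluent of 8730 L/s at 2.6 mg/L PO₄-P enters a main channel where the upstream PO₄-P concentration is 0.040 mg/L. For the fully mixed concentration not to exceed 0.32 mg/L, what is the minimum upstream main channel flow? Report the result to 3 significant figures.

Set C_mix = 0.32: (Q·0.04000 + 8730·2.600) / (Q + 8730) = 0.32
→ Q = 8730·(2.600 − 0.32)/(0.32 − 0.04000) = 71090 L/s.

71100 L/s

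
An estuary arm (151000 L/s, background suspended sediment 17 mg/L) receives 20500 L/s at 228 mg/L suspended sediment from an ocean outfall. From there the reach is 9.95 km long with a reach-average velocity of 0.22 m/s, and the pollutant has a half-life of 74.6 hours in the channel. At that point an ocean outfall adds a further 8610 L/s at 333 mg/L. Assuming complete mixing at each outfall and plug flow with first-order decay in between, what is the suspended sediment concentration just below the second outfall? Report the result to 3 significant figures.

Mixed concentration C = ΣQC/ΣQ = (151000·17.00 + 20500·228.0) / 171500 = 7241000/171500 = 42.22 mg/L; combined flow 171500 L/s.
Travel time t = 9.95·1000 / 0.22 = 45230 s = 12.56 h.
Half-life 74.6 h → k = ln 2 / 74.6 = 0.009292 h⁻¹ = 0.2230 d⁻¹.
Decay over the reach: 42.22·exp(−kt) = 42.22·0.8898 = 37.57 mg/L.
Second outfall: C = (171500·37.57 + 8610·333.0)/180100 = 51.69 mg/L.

51.7 mg/L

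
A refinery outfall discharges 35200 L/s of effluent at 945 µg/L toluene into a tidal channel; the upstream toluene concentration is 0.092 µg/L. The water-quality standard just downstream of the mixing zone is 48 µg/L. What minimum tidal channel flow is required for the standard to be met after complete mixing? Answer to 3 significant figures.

659000 L/s

Set C_mix = 48: (Q·0.09200 + 35200·945.0) / (Q + 35200) = 48
→ Q = 35200·(945.0 − 48)/(48 − 0.09200) = 659100 L/s.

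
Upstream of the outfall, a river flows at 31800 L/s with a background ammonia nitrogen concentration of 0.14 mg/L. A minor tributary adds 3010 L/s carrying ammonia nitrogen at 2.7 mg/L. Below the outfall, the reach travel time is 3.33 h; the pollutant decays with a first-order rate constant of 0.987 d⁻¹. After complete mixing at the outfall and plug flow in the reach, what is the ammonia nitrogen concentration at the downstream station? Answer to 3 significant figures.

0.315 mg/L

Mixed concentration C = ΣQC/ΣQ = (31800·0.1400 + 3010·2.700) / 34810 = 12580/34810 = 0.3614 mg/L.
After decay, C = 0.3614 × e^(−kt) = 0.3614 × 0.8720 = 0.3151 mg/L.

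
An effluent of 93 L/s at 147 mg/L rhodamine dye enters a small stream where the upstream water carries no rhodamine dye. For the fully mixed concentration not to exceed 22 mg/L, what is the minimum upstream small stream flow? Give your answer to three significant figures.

528 L/s

Set C_mix = 22: (Q·0 + 93.00·147.0) / (Q + 93.00) = 22
→ Q = 93.00·(147.0 − 22)/(22 − 0) = 528.4 L/s.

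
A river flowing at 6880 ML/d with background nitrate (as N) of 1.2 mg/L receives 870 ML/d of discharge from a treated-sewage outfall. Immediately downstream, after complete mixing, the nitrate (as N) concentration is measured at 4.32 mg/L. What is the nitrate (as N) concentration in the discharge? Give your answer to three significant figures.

Mass balance: 6880·1.200 + 870.0·Cₑ = 7750·4.320
→ Cₑ = (7750·4.320 − 6880·1.200) / 870.0 = 28.99 mg/L.

29.0 mg/L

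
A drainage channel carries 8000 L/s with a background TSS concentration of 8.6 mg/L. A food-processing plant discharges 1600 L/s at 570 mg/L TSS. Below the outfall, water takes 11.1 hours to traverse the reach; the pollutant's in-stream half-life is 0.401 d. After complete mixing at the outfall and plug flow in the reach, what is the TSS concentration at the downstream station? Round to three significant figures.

45.9 mg/L

After mixing, C = (8000·8.600 + 1600·570.0) / 9600 = 980800/9600 = 102.2 mg/L.
Half-life 0.401 d → k = ln 2 / 0.401 = 1.729 d⁻¹.
Applying C = C₀e^(−kt): 102.2 × 0.4496 = 45.93 mg/L.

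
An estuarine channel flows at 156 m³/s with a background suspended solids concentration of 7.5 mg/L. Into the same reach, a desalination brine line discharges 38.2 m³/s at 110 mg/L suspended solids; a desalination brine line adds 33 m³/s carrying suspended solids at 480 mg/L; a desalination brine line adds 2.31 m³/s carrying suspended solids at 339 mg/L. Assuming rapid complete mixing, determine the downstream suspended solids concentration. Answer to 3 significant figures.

95.8 mg/L

Mass balance: C = (156.0·7.500 + 38.20·110.0 + 33.00·480.0 + 2.310·339.0) / 229.5 = 22000/229.5 = 95.83 mg/L.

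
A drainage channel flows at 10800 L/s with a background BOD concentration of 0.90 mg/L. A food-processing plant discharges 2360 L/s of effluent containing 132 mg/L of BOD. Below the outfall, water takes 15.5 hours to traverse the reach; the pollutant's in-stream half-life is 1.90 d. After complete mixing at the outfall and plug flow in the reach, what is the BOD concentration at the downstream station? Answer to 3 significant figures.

19.3 mg/L

Conservation of mass: C = (10800·0.9000 + 2360·132.0) / 13160 = 321200/13160 = 24.41 mg/L.
Half-life 1.90 d → k = ln 2 / 1.90 = 0.3648 d⁻¹.
Decay over the reach: 24.41·exp(−kt) = 24.41·0.7901 = 19.29 mg/L.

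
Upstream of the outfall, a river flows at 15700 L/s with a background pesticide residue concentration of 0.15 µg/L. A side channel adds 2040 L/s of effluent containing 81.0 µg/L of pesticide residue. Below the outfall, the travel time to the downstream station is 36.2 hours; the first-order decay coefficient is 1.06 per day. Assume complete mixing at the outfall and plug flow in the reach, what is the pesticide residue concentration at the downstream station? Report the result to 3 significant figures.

1.91 µg/L

Mixed concentration C = ΣQC/ΣQ = (15700·0.1500 + 2040·81.00) / 17740 = 167600/17740 = 9.447 µg/L.
After decay, C = 9.447 × e^(−kt) = 9.447 × 0.2021 = 1.910 µg/L.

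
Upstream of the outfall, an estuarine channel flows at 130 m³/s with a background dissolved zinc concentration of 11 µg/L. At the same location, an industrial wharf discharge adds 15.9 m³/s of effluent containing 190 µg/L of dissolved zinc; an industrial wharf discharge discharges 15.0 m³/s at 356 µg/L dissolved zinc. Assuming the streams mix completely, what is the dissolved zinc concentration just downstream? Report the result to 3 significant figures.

Mass balance: C = (130.0·11.00 + 15.90·190.0 + 15.00·356.0) / 160.9 = 9791/160.9 = 60.85 µg/L.

60.9 µg/L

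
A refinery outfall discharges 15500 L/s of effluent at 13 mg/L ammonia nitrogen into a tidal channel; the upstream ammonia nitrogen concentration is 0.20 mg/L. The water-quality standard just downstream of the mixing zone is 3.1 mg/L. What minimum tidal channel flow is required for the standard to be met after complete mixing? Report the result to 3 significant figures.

52900 L/s

Set C_mix = 3.1: (Q·0.2000 + 15500·13.00) / (Q + 15500) = 3.1
→ Q = 15500·(13.00 − 3.1)/(3.1 − 0.2000) = 52910 L/s.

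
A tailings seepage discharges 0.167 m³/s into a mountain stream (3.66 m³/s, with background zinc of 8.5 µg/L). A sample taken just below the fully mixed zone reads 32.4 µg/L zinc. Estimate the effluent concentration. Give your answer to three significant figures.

Mass balance: 3.660·8.500 + 0.1670·Cₑ = 3.827·32.40
→ Cₑ = (3.827·32.40 − 3.660·8.500) / 0.1670 = 556.2 µg/L.

556 µg/L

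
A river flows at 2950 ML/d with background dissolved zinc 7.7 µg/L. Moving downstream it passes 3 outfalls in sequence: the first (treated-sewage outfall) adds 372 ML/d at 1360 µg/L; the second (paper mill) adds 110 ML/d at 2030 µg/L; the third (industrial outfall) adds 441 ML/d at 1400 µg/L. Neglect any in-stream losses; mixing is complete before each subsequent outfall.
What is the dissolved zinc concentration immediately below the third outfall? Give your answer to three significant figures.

354 µg/L

Below outfall 1: Q → 3322 ML/d, C = (2950·7.700 + 372.0·1360)/3322 = 159.1 µg/L.
Below outfall 2: Q → 3432 ML/d, C = (3322·159.1 + 110.0·2030)/3432 = 219.1 µg/L.
Below outfall 3: Q → 3873 ML/d, C = (3432·219.1 + 441.0·1400)/3873 = 353.6 µg/L.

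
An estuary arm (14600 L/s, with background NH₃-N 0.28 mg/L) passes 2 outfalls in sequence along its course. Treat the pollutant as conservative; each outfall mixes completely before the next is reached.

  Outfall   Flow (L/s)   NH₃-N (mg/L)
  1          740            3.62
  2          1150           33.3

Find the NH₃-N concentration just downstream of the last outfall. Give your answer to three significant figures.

2.73 mg/L

Below outfall 1: Q → 15340 L/s, C = (14600·0.2800 + 740.0·3.620)/15340 = 0.4411 mg/L.
Below outfall 2: Q → 16490 L/s, C = (15340·0.4411 + 1150·33.30)/16490 = 2.733 mg/L.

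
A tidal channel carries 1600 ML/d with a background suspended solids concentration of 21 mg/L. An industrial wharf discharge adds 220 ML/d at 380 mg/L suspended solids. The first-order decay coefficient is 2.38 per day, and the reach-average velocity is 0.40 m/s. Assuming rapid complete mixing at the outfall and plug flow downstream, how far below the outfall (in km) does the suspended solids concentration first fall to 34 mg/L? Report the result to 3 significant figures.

After mixing, C = (1600·21.00 + 220.0·380.0) / 1820 = 117200/1820 = 64.40 mg/L.
Set 64.40·exp(−k·t) = 34 → t = ln(64.40/34)/k = 23190 s = 6.441 h.
Distance = v·t = 0.40·23190 = 9274 m = 9.274 km.

9.27 km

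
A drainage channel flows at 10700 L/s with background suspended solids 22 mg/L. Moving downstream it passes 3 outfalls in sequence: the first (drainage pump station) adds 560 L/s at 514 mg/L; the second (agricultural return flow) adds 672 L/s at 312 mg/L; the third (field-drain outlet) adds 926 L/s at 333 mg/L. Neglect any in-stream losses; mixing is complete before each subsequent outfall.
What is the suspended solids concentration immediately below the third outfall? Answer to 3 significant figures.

After outfall 1: Q = 10700 + 560.0 = 11260 L/s; C = (10700·22.00 + 560.0·514.0)/11260 = 46.47 mg/L.
After outfall 2: Q = 11260 + 672.0 = 11930 L/s; C = (11260·46.47 + 672.0·312.0)/11930 = 61.42 mg/L.
After outfall 3: Q = 11930 + 926.0 = 12860 L/s; C = (11930·61.42 + 926.0·333.0)/12860 = 80.98 mg/L.

81.0 mg/L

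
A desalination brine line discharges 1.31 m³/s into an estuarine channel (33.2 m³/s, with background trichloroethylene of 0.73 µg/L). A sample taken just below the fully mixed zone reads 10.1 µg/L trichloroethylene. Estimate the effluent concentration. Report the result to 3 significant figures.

248 µg/L

Mass balance: 33.20·0.7300 + 1.310·Cₑ = 34.51·10.10
→ Cₑ = (34.51·10.10 − 33.20·0.7300) / 1.310 = 247.6 µg/L.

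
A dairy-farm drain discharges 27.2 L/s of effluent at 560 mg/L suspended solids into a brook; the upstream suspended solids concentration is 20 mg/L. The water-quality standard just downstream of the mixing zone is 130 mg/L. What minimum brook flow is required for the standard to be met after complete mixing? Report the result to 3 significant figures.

Set C_mix = 130: (Q·20.00 + 27.20·560.0) / (Q + 27.20) = 130
→ Q = 27.20·(560.0 − 130)/(130 − 20.00) = 106.3 L/s.

106 L/s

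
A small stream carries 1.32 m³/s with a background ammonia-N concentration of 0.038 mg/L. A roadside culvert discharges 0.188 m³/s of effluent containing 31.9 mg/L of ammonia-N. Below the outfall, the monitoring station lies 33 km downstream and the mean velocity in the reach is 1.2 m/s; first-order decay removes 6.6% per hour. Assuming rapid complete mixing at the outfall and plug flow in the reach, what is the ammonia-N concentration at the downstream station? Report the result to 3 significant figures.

Flow-weighted average: C = (1.320·0.03800 + 0.1880·31.90) / 1.508 = 6.047/1.508 = 4.010 mg/L.
Travel time t = 33·1000 / 1.2 = 27500 s = 7.639 h.
6.6%/h lost → k = −ln(1 − 0.066) = 0.06828 h⁻¹.
First-order decay: C = 4.010·exp(−k·t) = 4.010·0.5936 = 2.380 mg/L.

2.38 mg/L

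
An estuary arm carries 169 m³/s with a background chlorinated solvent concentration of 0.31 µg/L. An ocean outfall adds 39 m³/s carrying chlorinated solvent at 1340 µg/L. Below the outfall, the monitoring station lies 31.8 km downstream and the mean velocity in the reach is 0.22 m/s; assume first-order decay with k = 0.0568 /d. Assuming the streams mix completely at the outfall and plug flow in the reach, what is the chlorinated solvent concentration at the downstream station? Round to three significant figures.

Flow-weighted average: C = (169.0·0.3100 + 39.00·1340) / 208.0 = 52310/208.0 = 251.5 µg/L.
Travel time t = 31.8·1000 / 0.22 = 144500 s = 40.15 h.
After decay, C = 251.5 × e^(−kt) = 251.5 × 0.9093 = 228.7 µg/L.

229 µg/L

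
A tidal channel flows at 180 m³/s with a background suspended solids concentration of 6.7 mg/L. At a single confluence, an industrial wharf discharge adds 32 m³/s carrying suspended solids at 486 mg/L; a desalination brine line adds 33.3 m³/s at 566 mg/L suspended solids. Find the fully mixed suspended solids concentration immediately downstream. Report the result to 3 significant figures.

145 mg/L

Mass balance: C = (180.0·6.700 + 32.00·486.0 + 33.30·566.0) / 245.3 = 35610/245.3 = 145.2 mg/L.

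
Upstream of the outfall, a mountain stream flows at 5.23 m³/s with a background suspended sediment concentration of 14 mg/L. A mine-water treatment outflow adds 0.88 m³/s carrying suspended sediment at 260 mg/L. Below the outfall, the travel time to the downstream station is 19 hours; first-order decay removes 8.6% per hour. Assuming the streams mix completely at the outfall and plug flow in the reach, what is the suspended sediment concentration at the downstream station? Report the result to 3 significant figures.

8.95 mg/L

Mixed concentration C = ΣQC/ΣQ = (5.230·14.00 + 0.8800·260.0) / 6.110 = 302.0/6.110 = 49.43 mg/L.
8.6%/h lost → k = −ln(1 − 0.086) = 0.08992 h⁻¹.
Applying C = C₀e^(−kt): 49.43 × 0.1811 = 8.953 mg/L.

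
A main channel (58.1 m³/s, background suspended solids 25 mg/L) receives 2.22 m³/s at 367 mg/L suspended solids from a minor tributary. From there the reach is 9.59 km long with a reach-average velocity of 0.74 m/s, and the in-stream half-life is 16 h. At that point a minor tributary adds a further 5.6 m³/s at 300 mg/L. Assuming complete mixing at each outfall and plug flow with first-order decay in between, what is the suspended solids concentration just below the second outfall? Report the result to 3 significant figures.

54.9 mg/L

Mass balance: C = (58.10·25.00 + 2.220·367.0) / 60.32 = 2267/60.32 = 37.59 mg/L; combined flow 60.32 m³/s.
Travel time t = 9.59·1000 / 0.74 = 12960 s = 3.600 h.
Half-life 16 h → k = ln 2 / 16 = 0.04332 h⁻¹ = 1.040 d⁻¹.
After decay, C = 37.59 × e^(−kt) = 37.59 × 0.8556 = 32.16 mg/L.
Second outfall: C = (60.32·32.16 + 5.600·300.0)/65.92 = 54.91 mg/L.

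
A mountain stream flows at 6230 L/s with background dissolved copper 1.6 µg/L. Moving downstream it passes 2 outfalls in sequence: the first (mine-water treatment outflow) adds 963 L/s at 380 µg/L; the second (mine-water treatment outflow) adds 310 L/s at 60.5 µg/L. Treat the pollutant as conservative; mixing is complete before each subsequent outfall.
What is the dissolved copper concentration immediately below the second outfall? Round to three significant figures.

52.6 µg/L

Below outfall 1: Q → 7193 L/s, C = (6230·1.600 + 963.0·380.0)/7193 = 52.26 µg/L.
Below outfall 2: Q → 7503 L/s, C = (7193·52.26 + 310.0·60.50)/7503 = 52.60 µg/L.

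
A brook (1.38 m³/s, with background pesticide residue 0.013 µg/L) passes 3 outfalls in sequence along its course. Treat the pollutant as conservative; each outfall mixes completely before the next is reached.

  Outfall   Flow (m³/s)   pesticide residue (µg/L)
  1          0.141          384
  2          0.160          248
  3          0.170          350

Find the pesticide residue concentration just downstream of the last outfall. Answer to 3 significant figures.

82.8 µg/L

After outfall 1: Q = 1.380 + 0.1410 = 1.521 m³/s; C = (1.380·0.01300 + 0.1410·384.0)/1.521 = 35.61 µg/L.
After outfall 2: Q = 1.521 + 0.1600 = 1.681 m³/s; C = (1.521·35.61 + 0.1600·248.0)/1.681 = 55.83 µg/L.
After outfall 3: Q = 1.681 + 0.1700 = 1.851 m³/s; C = (1.681·55.83 + 0.1700·350.0)/1.851 = 82.84 µg/L.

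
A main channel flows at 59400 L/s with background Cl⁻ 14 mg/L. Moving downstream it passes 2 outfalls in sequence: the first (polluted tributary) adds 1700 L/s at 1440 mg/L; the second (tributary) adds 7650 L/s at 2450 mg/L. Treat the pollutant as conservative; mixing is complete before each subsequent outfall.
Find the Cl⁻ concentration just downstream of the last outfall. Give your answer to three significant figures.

Outfall 1: combined Q = 61100 L/s; C = (59400·14.00 + 1700·1440)/61100 = 53.68 mg/L.
Outfall 2: combined Q = 68750 L/s; C = (61100·53.68 + 7650·2450)/68750 = 320.3 mg/L.

320 mg/L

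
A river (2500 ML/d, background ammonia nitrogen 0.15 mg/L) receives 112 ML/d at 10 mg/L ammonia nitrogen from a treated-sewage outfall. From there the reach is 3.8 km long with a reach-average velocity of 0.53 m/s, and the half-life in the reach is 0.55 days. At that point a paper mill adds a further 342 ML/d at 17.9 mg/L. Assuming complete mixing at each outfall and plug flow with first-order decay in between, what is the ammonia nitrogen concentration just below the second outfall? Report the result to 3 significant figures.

Flow-weighted average: C = (2500·0.1500 + 112.0·10.00) / 2612 = 1495/2612 = 0.5724 mg/L; combined flow 2612 ML/d.
Travel time t = 3.8·1000 / 0.53 = 7170 s = 1.992 h.
Half-life 0.55 d → k = ln 2 / 0.55 = 1.260 d⁻¹.
After decay, C = 0.5724 × e^(−kt) = 0.5724 × 0.9007 = 0.5155 mg/L.
At the second outfall, C = (2612·0.5155 + 342.0·17.90) / (2612 + 342.0) = 2.528 mg/L.

2.53 mg/L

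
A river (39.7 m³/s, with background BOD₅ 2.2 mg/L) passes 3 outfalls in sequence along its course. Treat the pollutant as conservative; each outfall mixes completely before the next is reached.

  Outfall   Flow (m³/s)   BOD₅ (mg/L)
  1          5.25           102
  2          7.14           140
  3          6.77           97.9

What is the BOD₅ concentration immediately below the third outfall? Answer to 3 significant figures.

Below outfall 1: Q → 44.95 m³/s, C = (39.70·2.200 + 5.250·102.0)/44.95 = 13.86 mg/L.
Below outfall 2: Q → 52.09 m³/s, C = (44.95·13.86 + 7.140·140.0)/52.09 = 31.15 mg/L.
Below outfall 3: Q → 58.86 m³/s, C = (52.09·31.15 + 6.770·97.90)/58.86 = 38.82 mg/L.

38.8 mg/L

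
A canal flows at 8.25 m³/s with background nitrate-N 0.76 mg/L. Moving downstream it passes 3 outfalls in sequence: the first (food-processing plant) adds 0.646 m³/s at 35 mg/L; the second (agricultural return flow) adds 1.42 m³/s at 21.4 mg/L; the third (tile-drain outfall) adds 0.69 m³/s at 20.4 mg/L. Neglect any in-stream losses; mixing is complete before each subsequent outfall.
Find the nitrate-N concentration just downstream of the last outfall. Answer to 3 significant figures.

After outfall 1: Q = 8.250 + 0.6460 = 8.896 m³/s; C = (8.250·0.7600 + 0.6460·35.00)/8.896 = 3.246 mg/L.
After outfall 2: Q = 8.896 + 1.420 = 10.32 m³/s; C = (8.896·3.246 + 1.420·21.40)/10.32 = 5.745 mg/L.
After outfall 3: Q = 10.32 + 0.6900 = 11.01 m³/s; C = (10.32·5.745 + 0.6900·20.40)/11.01 = 6.664 mg/L.

6.66 mg/L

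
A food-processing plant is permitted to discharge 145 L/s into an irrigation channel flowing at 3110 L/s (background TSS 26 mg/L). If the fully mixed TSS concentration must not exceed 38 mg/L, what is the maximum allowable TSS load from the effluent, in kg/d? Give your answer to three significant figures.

3700 kg/d

Mass balance at the limit: 3110·26.00 + 145.0·Cₑ = 3255·38 → Cₑ = 295.4 mg/L.
145.0 L/s = 0.1450 m³/s. Load = 0.1450 m³/s × 295.4 g/m³ × 86 400 s/d = 3701 kg/d.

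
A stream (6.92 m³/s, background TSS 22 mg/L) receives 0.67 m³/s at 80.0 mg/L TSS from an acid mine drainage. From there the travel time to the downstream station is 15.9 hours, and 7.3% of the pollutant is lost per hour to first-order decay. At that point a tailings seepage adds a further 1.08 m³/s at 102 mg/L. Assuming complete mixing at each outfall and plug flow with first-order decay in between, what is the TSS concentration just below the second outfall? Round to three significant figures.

19.8 mg/L

Mass balance: C = (6.920·22.00 + 0.6700·80.00) / 7.590 = 205.8/7.590 = 27.12 mg/L; combined flow 7.590 m³/s.
7.3%/h lost → k = −ln(1 − 0.073) = 0.07580 h⁻¹.
Applying C = C₀e^(−kt): 27.12 × 0.2996 = 8.126 mg/L.
At the second outfall, C = (7.590·8.126 + 1.080·102.0) / (7.590 + 1.080) = 19.82 mg/L.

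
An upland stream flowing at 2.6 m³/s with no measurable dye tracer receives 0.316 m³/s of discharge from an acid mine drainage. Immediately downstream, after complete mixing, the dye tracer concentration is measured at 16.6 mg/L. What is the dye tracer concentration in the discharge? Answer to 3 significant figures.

Mass balance: 2.600·0 + 0.3160·Cₑ = 2.916·16.60
→ Cₑ = (2.916·16.60 − 2.600·0) / 0.3160 = 153.2 mg/L.

153 mg/L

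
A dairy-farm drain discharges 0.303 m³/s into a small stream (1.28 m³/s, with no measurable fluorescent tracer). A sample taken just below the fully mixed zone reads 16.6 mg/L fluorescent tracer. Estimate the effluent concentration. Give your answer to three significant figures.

86.7 mg/L

Mass balance: 1.280·0 + 0.3030·Cₑ = 1.583·16.60
→ Cₑ = (1.583·16.60 − 1.280·0) / 0.3030 = 86.73 mg/L.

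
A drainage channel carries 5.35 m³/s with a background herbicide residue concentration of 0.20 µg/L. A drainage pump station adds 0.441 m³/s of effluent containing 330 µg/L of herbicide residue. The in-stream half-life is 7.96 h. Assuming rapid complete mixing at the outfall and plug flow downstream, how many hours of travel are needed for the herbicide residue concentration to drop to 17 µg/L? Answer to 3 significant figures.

4.57 h

Flow-weighted average: C = (5.350·0.2000 + 0.4410·330.0) / 5.791 = 146.6/5.791 = 25.32 µg/L.
Half-life 7.96 h → k = ln 2 / 7.96 = 0.08708 h⁻¹ = 2.090 d⁻¹.
25.32·exp(−k·t) = 17 → t = ln(25.32/17)/k = 16460 s = 4.573 h.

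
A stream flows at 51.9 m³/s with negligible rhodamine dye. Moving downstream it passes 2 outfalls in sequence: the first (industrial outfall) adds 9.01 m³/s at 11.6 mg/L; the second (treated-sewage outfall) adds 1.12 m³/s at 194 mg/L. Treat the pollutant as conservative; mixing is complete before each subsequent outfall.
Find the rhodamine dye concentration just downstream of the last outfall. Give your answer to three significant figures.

5.19 mg/L

Outfall 1: combined Q = 60.91 m³/s; C = (51.90·0 + 9.010·11.60)/60.91 = 1.716 mg/L.
Outfall 2: combined Q = 62.03 m³/s; C = (60.91·1.716 + 1.120·194.0)/62.03 = 5.188 mg/L.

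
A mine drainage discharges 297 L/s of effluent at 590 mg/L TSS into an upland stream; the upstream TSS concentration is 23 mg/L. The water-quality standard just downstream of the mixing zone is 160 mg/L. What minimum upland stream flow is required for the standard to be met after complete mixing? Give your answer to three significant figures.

932 L/s

Set C_mix = 160: (Q·23.00 + 297.0·590.0) / (Q + 297.0) = 160
→ Q = 297.0·(590.0 − 160)/(160 − 23.00) = 932.2 L/s.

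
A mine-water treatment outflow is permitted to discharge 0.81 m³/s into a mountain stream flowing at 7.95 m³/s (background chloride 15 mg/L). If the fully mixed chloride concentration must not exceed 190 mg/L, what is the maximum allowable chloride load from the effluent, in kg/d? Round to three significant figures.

134000 kg/d

Mass balance at the limit: 7.950·15.00 + 0.8100·Cₑ = 8.760·190 → Cₑ = 1908 mg/L.
Load = 0.8100 m³/s × 1908 g/m³ × 86 400 s/d = 133500 kg/d.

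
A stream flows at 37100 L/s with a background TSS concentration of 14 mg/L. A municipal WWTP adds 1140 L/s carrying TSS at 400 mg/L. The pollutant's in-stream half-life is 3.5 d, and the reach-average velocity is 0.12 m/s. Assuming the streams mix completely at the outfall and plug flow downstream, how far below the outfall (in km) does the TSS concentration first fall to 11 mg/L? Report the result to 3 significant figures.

44.0 km

Conservation of mass: C = (37100·14.00 + 1140·400.0) / 38240 = 975400/38240 = 25.51 mg/L.
Half-life 3.5 d → k = ln 2 / 3.5 = 0.1980 d⁻¹.
Set 25.51·exp(−k·t) = 11 → t = ln(25.51/11)/k = 366900 s = 101.9 h.
Distance = v·t = 0.12·366900 = 44030 m = 44.03 km.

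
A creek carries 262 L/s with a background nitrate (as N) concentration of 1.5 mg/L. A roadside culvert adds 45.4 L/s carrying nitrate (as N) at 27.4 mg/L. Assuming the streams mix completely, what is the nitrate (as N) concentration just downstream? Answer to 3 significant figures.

After mixing, C = (262.0·1.500 + 45.40·27.40) / 307.4 = 1637/307.4 = 5.325 mg/L.

5.33 mg/L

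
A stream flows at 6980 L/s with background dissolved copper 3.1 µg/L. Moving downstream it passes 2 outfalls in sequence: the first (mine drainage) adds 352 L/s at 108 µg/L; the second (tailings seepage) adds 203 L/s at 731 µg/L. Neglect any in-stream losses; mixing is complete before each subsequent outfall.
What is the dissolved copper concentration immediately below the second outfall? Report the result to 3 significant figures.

Below outfall 1: Q → 7332 L/s, C = (6980·3.100 + 352.0·108.0)/7332 = 8.136 µg/L.
Below outfall 2: Q → 7535 L/s, C = (7332·8.136 + 203.0·731.0)/7535 = 27.61 µg/L.

27.6 µg/L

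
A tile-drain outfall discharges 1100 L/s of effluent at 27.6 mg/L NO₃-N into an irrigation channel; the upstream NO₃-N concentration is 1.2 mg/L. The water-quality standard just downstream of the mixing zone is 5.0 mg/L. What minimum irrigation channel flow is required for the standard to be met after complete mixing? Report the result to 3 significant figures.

Set C_mix = 5.0: (Q·1.200 + 1100·27.60) / (Q + 1100) = 5.0
→ Q = 1100·(27.60 − 5.0)/(5.0 − 1.200) = 6542 L/s.

6540 L/s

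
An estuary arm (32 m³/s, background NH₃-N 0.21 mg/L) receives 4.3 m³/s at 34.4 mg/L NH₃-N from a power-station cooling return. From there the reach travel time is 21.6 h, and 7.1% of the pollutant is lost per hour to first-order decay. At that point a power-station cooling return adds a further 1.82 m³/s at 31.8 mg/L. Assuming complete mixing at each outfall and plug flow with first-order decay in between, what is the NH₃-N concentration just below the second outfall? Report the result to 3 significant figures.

2.34 mg/L

Flow-weighted average: C = (32.00·0.2100 + 4.300·34.40) / 36.30 = 154.6/36.30 = 4.260 mg/L; combined flow 36.30 m³/s.
7.1%/h lost → k = −ln(1 − 0.071) = 0.07365 h⁻¹.
Decay over the reach: 4.260·exp(−kt) = 4.260·0.2038 = 0.8681 mg/L.
At the second outfall, C = (36.30·0.8681 + 1.820·31.80) / (36.30 + 1.820) = 2.345 mg/L.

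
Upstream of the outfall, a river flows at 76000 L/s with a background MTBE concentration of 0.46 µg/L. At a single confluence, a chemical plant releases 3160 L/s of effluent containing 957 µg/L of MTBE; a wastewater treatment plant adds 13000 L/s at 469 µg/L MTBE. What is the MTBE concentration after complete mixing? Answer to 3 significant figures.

Mass balance: C = (76000·0.4600 + 3160·957.0 + 13000·469.0) / 92160 = 9156000/92160 = 99.35 µg/L.

99.3 µg/L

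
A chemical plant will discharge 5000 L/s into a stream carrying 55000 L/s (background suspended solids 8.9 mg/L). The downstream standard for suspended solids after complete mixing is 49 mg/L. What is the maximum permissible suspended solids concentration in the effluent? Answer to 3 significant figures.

At the limit, (Qr·Cr + Qe·Cₑ)/(Qr + Qe) = 49:
Cₑ = (60000·49 − 55000·8.900) / 5000 = 490.1 mg/L.

490 mg/L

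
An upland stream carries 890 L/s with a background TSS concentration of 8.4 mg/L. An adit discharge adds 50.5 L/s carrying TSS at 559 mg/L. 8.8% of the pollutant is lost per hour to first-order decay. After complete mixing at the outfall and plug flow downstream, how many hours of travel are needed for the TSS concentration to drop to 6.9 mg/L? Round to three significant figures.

Flow-weighted average: C = (890.0·8.400 + 50.50·559.0) / 940.5 = 35710/940.5 = 37.96 mg/L.
8.8%/h lost → k = −ln(1 − 0.088) = 0.09212 h⁻¹.
37.96·exp(−k·t) = 6.9 → t = ln(37.96/6.9)/k = 66640 s = 18.51 h.

18.5 h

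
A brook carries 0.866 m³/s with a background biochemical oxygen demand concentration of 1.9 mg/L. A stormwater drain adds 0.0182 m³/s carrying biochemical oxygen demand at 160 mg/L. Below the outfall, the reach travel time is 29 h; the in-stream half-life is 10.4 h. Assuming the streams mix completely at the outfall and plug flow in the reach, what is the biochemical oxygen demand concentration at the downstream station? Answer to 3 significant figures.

Mass balance: C = (0.8660·1.900 + 0.01820·160.0) / 0.8842 = 4.557/0.8842 = 5.154 mg/L.
Half-life 10.4 h → k = ln 2 / 10.4 = 0.06665 h⁻¹ = 1.600 d⁻¹.
After decay, C = 5.154 × e^(−kt) = 5.154 × 0.1447 = 0.7460 mg/L.

0.746 mg/L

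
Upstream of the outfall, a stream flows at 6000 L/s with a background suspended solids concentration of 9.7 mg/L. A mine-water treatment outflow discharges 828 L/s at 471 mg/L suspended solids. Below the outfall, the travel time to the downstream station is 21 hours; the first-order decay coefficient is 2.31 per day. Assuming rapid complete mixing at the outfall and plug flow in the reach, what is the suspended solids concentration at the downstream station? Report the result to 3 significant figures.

After mixing, C = (6000·9.700 + 828.0·471.0) / 6828 = 448200/6828 = 65.64 mg/L.
Applying C = C₀e^(−kt): 65.64 × 0.1325 = 8.697 mg/L.

8.70 mg/L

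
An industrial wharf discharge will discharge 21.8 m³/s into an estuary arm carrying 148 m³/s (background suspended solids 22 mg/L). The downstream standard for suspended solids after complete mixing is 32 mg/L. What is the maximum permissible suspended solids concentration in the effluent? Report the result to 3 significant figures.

At the limit, (Qr·Cr + Qe·Cₑ)/(Qr + Qe) = 32:
Cₑ = (169.8·32 − 148.0·22.00) / 21.80 = 99.89 mg/L.

99.9 mg/L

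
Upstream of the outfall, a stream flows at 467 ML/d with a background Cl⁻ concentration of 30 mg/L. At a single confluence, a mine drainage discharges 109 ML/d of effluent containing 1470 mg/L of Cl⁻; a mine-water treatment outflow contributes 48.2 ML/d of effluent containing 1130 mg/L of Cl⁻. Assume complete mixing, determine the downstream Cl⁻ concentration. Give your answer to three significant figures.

366 mg/L

Mass balance: C = (467.0·30.00 + 109.0·1470 + 48.20·1130) / 624.2 = 228700/624.2 = 366.4 mg/L.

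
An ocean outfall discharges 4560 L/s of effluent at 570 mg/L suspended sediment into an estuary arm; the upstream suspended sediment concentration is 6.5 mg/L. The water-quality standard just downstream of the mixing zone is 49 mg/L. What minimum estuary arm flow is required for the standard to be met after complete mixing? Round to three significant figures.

Set C_mix = 49: (Q·6.500 + 4560·570.0) / (Q + 4560) = 49
→ Q = 4560·(570.0 − 49)/(49 − 6.500) = 55900 L/s.

55900 L/s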